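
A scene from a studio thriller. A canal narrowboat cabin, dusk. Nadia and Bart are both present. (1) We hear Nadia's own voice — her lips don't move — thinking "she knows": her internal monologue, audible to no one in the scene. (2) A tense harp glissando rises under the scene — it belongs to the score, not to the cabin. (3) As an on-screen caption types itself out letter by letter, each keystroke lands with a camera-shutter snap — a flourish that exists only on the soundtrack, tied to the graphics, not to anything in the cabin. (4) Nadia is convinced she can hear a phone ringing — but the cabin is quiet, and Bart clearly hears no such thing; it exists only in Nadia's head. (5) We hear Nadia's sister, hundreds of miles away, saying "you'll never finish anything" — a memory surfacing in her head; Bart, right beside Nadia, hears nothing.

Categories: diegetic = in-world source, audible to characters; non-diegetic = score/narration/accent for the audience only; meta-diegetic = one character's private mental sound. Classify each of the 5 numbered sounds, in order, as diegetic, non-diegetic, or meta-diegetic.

(1) is meta-diegetic: Nadia's thought-voice: a private mental sound no other character can hear.
(2) it has no source in the story world and no character can hear it — it's underscore → non-diegetic.
Sound (3): the caption isn't part of the story world, so neither is the sound tied to it, so non-diegetic.
(4) is meta-diegetic: the sound is imagined by Nadia; nothing in the story world is producing it and Bart can't hear it.
Sound (5): it's Nadia's recollection rendered as sound; the other character can't hear it, so meta-diegetic.

meta-diegetic, non-diegetic, non-diegetic, meta-diegetic, meta-diegetic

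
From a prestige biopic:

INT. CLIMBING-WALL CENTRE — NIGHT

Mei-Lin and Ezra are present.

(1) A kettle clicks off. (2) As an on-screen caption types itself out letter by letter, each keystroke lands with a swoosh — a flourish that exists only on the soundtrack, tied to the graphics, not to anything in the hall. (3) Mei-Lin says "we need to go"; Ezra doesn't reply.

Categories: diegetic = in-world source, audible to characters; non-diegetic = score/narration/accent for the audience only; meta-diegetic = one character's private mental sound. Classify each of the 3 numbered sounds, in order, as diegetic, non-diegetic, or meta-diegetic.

diegetic, non-diegetic, diegetic

(1) is diegetic: the sound comes from a kettle physically present in the location.
Sound (2): the caption isn't part of the story world, so neither is the sound tied to it, so non-diegetic.
(3) is diegetic: on-screen dialogue — Mei-Lin speaks and Ezra is there to hear.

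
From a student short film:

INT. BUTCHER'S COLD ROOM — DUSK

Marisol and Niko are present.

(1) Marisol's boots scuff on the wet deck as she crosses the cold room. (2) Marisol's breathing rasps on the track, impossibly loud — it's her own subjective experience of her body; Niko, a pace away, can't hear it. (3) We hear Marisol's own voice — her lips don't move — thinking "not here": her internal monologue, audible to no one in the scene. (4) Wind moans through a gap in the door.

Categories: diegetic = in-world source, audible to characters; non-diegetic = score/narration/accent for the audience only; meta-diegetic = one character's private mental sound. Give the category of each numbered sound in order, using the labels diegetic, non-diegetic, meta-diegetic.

diegetic, meta-diegetic, meta-diegetic, diegetic

(1) is diegetic: Marisol's footsteps are produced in the story world.
(2) is meta-diegetic: it's Marisol's internal bodily sensation rendered as sound; only Marisol 'hears' it.
Sound (3): internal monologue — inside Marisol's mind, not spoken into the scene, so meta-diegetic.
(4) ambient/room sound belonging to the story's physical space → diegetic.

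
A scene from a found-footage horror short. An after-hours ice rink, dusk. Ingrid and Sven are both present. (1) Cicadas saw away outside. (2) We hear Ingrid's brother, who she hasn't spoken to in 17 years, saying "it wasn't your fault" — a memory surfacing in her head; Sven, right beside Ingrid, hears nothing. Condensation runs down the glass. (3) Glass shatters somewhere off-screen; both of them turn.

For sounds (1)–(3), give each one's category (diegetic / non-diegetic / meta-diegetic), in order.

diegetic, meta-diegetic, diegetic

Sound (1): cicadas is part of the location's real environment, so diegetic.
(2) it's Ingrid's recollection rendered as sound; the other character can't hear it → meta-diegetic.
Sound (3): glass is a real object/event in the scene's world, so diegetic.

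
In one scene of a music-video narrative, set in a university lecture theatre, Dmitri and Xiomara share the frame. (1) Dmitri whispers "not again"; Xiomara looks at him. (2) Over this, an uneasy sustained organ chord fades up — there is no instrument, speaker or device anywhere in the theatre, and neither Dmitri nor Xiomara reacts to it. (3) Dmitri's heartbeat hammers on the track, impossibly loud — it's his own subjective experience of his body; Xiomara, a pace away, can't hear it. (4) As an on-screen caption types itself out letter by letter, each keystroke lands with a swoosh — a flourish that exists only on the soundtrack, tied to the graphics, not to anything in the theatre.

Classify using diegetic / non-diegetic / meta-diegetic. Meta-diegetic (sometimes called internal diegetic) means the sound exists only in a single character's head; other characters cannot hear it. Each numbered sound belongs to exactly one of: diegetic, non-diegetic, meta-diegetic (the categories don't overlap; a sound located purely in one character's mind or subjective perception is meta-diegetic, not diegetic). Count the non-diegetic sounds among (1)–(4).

2

Sound (1): spoken by a character present in the story world, so diegetic.
(2) is non-diegetic: score with no on-screen or off-screen source; it exists for the audience alone.
Sound (3): it's Dmitri's internal bodily sensation rendered as sound; only Dmitri 'hears' it, so meta-diegetic.
(4) is non-diegetic: it accompanies on-screen graphics, not anything inside the story world.
So 2 of the 4 are non-diegetic: (2), (4).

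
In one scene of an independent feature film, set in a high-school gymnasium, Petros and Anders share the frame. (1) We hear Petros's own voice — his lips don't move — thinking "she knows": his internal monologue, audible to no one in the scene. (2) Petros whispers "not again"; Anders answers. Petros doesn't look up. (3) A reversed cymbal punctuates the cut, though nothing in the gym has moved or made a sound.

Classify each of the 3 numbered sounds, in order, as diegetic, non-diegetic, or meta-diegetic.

meta-diegetic, diegetic, non-diegetic

(1) is meta-diegetic: it's Petros's unspoken thought, heard only by the audience via his subjectivity.
Sound (2): on-screen dialogue — Petros speaks and Anders is there to hear, so diegetic.
(3) nothing in the scene produces it; it's an accent added for the audience → non-diegetic.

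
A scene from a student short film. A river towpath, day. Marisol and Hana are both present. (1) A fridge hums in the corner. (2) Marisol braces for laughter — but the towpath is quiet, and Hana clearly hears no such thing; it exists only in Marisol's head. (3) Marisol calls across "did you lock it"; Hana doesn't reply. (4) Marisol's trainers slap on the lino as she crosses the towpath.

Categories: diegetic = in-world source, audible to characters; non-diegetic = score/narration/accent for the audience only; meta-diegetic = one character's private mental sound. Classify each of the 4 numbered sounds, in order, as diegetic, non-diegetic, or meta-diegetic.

diegetic, meta-diegetic, diegetic, diegetic

Sound (1): a fridge is part of the location's real environment, so diegetic.
Sound (2): the sound is imagined by Marisol; nothing in the story world is producing it and Hana can't hear it, so meta-diegetic.
(3) spoken by a character present in the story world → diegetic.
Sound (4): Marisol's footsteps are produced in the story world, so diegetic.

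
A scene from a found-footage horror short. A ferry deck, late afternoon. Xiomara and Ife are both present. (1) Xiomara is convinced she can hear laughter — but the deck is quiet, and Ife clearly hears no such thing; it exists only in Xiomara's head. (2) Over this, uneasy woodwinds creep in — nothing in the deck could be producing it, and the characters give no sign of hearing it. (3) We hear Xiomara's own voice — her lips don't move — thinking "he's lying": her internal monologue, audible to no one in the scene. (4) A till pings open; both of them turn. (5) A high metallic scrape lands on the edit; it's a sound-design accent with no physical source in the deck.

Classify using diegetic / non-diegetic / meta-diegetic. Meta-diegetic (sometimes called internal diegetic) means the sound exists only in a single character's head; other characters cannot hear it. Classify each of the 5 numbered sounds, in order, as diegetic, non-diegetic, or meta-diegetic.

(1) is meta-diegetic: subjective to Xiomara: the deck is silent and Ife hears nothing.
(2) score with no on-screen or off-screen source; it exists for the audience alone → non-diegetic.
Sound (3): Xiomara's thought-voice: a private mental sound no other character can hear, so meta-diegetic.
(4) is diegetic: an in-world source (a till); characters could hear it.
Sound (5): an editorial stinger — it belongs to the cut, not the story world, so non-diegetic.

meta-diegetic, non-diegetic, meta-diegetic, diegetic, non-diegetic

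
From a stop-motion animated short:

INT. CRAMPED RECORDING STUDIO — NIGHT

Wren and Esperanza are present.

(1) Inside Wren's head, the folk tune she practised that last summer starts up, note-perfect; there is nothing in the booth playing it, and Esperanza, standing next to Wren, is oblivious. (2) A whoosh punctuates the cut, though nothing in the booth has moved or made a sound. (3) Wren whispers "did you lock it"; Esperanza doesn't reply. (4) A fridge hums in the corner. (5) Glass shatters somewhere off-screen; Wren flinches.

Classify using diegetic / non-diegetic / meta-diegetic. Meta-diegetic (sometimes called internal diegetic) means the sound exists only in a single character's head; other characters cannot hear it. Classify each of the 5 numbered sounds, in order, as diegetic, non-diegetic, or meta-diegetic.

(1) the music is a memory playing inside Wren's mind alone; no real-world source, Esperanza can't hear it → meta-diegetic.
(2) nothing in the scene produces it; it's an accent added for the audience → non-diegetic.
(3) is diegetic: spoken by a character present in the story world.
(4) is diegetic: it's the actual ambient sound of the location.
(5) is diegetic: an in-world source (glass); characters could hear it.

meta-diegetic, non-diegetic, diegetic, diegetic, diegetic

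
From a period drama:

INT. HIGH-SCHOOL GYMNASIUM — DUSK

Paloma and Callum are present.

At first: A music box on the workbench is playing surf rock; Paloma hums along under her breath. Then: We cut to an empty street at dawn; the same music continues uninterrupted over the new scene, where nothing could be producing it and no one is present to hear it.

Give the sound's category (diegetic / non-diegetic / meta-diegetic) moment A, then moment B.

Moment A: a music box is a real in-scene source and Paloma reacts to it → diegetic.
Moment B: there is no longer any in-world source and no one can hear it — it has become underscore → non-diegetic.

diegetic, non-diegetic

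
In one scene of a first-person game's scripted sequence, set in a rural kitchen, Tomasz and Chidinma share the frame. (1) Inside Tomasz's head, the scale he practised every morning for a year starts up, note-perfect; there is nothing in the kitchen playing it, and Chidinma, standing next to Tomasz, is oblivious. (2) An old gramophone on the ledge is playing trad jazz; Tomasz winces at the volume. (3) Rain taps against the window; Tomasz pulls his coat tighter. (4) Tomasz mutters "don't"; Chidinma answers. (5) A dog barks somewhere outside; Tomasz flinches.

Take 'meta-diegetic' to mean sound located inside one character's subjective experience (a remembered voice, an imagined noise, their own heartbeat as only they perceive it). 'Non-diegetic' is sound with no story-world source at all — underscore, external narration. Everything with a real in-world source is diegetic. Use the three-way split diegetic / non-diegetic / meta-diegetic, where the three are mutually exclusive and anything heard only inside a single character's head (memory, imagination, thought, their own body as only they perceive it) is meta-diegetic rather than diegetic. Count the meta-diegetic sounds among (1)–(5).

(1) is meta-diegetic: it lives in Tomasz's subjectivity, not in the kitchen.
Sound (2): an old gramophone is a physical source in the scene and Tomasz reacts to it, so diegetic.
(3) is diegetic: ambient/room sound belonging to the story's physical space.
(4) is diegetic: on-screen dialogue — Tomasz speaks and Chidinma is there to hear.
Sound (5): an in-world source (a dog); characters could hear it, so diegetic.
Meta-diegetic: (1) — that's 1.

1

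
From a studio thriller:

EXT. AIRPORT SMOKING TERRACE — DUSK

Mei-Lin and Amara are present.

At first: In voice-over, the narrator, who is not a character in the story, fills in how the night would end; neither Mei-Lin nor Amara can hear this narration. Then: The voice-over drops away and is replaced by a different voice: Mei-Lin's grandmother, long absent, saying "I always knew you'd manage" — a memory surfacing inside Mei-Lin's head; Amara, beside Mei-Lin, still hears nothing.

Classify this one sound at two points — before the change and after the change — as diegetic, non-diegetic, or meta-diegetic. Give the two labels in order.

non-diegetic, meta-diegetic

Before the change: the external narrator addresses only the audience — outside the story world → non-diegetic.
After the change: the replacement voice is a memory inside Mei-Lin's mind specifically → meta-diegetic.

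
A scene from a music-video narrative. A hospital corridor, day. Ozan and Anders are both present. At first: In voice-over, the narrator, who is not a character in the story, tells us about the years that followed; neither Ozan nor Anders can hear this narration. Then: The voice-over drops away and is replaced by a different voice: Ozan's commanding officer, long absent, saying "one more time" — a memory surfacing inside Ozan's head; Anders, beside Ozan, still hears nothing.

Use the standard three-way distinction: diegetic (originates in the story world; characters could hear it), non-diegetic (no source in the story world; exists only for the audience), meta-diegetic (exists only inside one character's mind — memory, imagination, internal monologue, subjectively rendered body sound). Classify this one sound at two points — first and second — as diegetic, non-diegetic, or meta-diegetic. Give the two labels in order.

non-diegetic, meta-diegetic

First: the external narrator addresses only the audience — outside the story world → non-diegetic.
Second: the replacement voice is a memory inside Ozan's mind specifically → meta-diegetic.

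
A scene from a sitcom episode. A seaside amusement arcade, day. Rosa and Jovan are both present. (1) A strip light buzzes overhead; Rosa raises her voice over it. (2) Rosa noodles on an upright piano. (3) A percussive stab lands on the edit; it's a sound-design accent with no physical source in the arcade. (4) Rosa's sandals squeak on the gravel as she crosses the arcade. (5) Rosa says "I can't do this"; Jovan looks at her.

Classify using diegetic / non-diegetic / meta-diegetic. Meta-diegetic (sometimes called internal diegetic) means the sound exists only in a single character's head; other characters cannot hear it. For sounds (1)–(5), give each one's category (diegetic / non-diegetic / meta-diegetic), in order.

diegetic, diegetic, non-diegetic, diegetic, diegetic

(1) it's the actual ambient sound of the location → diegetic.
(2) Rosa is producing the music live, in the story world → diegetic.
(3) an editorial stinger — it belongs to the cut, not the story world → non-diegetic.
Sound (4): Rosa's footsteps are produced in the story world, so diegetic.
Sound (5): Rosa is a character speaking aloud in the scene, so diegetic.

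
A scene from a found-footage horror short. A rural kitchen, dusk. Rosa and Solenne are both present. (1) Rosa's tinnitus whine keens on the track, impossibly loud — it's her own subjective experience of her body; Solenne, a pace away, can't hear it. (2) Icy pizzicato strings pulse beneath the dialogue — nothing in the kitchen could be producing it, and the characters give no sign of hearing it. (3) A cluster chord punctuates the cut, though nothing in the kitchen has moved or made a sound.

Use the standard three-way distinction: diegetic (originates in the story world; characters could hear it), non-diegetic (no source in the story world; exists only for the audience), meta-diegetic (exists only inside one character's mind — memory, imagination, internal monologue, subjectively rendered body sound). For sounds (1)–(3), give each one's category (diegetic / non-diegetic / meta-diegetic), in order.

(1) is meta-diegetic: point-of-audition from inside Rosa's body; not a sound in the room.
Sound (2): score with no on-screen or off-screen source; it exists for the audience alone, so non-diegetic.
(3) is non-diegetic: it's a sound-design accent with no in-world source; no one in the scene can hear it.

meta-diegetic, non-diegetic, non-diegetic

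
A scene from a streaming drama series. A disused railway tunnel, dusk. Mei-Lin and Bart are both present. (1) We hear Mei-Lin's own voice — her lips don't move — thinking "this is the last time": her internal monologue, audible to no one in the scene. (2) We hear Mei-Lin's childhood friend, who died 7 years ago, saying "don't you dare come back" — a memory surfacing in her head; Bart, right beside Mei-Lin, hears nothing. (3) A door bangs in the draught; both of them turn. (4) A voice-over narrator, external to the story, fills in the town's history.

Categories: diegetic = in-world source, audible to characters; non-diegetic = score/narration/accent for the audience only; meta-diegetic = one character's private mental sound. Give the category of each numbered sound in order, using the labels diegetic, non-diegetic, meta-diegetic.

meta-diegetic, meta-diegetic, diegetic, non-diegetic

(1) is meta-diegetic: Mei-Lin's thought-voice: a private mental sound no other character can hear.
Sound (2): the voice is a memory playing only inside Mei-Lin's mind; Bart can't hear it, so meta-diegetic.
(3) is diegetic: a door is a real object/event in the scene's world.
(4) commentary laid over the scene from outside the fiction → non-diegetic.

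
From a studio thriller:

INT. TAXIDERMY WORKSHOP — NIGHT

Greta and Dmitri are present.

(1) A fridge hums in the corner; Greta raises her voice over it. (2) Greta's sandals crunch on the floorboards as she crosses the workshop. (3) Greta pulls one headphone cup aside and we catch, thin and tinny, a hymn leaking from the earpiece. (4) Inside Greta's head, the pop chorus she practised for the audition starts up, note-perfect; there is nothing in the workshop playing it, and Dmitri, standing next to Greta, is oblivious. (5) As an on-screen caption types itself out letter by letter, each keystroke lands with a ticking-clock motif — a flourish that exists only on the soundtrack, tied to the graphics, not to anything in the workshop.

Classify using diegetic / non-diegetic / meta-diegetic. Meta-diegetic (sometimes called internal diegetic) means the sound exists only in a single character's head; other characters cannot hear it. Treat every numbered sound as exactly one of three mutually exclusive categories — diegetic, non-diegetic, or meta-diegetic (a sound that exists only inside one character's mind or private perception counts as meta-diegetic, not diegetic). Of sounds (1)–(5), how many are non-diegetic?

1

(1) is diegetic: a fridge is part of the location's real environment.
(2) is diegetic: Greta's footsteps are produced in the story world.
(3) is diegetic: the earpiece is a real device on Greta's head — source music.
(4) is meta-diegetic: remembered music, private to Greta — Dmitri is oblivious because it isn't in the room.
(5) is non-diegetic: sound married to a title/caption — outside the diegesis by definition.
So 1 of the 5 is non-diegetic: (5).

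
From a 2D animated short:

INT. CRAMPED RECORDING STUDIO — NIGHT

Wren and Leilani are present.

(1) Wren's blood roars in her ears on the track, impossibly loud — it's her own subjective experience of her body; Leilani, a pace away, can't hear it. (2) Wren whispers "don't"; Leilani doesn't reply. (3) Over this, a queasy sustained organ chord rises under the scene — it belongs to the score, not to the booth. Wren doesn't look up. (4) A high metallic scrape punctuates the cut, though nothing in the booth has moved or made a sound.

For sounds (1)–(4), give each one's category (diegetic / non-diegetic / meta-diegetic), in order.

meta-diegetic, diegetic, non-diegetic, non-diegetic

(1) is meta-diegetic: point-of-audition from inside Wren's body; not a sound in the room.
(2) is diegetic: Wren is a character speaking aloud in the scene.
Sound (3): score with no on-screen or off-screen source; it exists for the audience alone, so non-diegetic.
(4) is non-diegetic: an editorial stinger — it belongs to the cut, not the story world.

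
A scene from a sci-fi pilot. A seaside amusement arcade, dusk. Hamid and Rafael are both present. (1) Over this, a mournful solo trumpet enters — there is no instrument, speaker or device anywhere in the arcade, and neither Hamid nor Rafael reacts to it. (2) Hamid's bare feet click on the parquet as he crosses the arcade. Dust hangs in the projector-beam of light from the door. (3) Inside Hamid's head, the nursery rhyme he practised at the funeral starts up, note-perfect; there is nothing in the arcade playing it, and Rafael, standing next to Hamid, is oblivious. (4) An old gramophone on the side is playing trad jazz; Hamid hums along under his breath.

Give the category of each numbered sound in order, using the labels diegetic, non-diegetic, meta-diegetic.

(1) is non-diegetic: score with no on-screen or off-screen source; it exists for the audience alone.
Sound (2): Hamid's footsteps are produced in the story world, so diegetic.
(3) the music is a memory playing inside Hamid's mind alone; no real-world source, Rafael can't hear it → meta-diegetic.
Sound (4): the music comes from an on-screen device that Hamid responds to, so diegetic.

non-diegetic, diegetic, meta-diegetic, diegetic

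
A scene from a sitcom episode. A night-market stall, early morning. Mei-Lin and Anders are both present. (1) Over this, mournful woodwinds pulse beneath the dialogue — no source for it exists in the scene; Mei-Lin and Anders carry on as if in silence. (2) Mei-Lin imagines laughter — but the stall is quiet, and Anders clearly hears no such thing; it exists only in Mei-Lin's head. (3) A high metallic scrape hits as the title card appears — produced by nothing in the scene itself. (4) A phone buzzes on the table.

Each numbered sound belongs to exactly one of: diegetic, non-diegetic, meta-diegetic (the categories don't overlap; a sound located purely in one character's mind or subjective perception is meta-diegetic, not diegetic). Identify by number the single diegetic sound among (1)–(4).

Sound (1): nothing in the stall produces it and the characters don't hear it — pure soundtrack, so non-diegetic.
Sound (2): the sound is imagined by Mei-Lin; nothing in the story world is producing it and Anders can't hear it, so meta-diegetic.
(3) is non-diegetic: it's a sound-design accent with no in-world source; no one in the scene can hear it.
Sound (4): a phone is a real object/event in the scene's world, so diegetic.
Only (4) is diegetic.

4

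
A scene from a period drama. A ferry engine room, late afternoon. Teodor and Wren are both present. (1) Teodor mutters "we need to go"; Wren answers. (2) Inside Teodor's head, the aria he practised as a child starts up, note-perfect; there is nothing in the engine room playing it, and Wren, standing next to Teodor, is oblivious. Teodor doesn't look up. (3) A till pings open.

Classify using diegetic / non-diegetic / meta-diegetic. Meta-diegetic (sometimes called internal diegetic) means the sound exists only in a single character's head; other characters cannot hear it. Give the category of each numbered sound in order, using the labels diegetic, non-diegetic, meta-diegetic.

(1) is diegetic: spoken by a character present in the story world.
(2) it lives in Teodor's subjectivity, not in the engine room → meta-diegetic.
(3) the sound comes from a till physically present in the location → diegetic.

diegetic, meta-diegetic, diegetic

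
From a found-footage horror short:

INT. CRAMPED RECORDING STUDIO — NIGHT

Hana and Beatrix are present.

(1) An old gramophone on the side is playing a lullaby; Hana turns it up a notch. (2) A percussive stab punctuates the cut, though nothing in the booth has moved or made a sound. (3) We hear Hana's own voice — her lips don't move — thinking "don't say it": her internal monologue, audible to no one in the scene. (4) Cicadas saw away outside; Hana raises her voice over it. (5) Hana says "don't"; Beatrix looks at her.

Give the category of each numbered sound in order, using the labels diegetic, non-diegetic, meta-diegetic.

(1) source music from an old gramophone, which exists in the story world → diegetic.
(2) is non-diegetic: nothing in the scene produces it; it's an accent added for the audience.
(3) internal monologue — inside Hana's mind, not spoken into the scene → meta-diegetic.
(4) it's the actual ambient sound of the location → diegetic.
(5) is diegetic: on-screen dialogue — Hana speaks and Beatrix is there to hear.

diegetic, non-diegetic, meta-diegetic, diegetic, diegetic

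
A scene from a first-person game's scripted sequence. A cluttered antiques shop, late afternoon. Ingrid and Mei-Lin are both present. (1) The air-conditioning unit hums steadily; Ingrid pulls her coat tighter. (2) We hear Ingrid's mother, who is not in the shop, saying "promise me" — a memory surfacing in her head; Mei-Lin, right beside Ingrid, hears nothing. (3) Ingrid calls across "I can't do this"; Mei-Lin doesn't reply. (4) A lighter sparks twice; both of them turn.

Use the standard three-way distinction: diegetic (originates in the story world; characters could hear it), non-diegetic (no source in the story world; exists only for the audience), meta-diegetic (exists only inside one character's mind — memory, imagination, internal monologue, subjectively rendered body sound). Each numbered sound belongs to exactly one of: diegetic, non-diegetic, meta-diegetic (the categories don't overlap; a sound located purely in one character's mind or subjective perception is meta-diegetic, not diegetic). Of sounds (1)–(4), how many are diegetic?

3

(1) is diegetic: the air-conditioning unit is part of the location's real environment.
(2) is meta-diegetic: it's Ingrid's recollection rendered as sound; the other character can't hear it.
(3) is diegetic: on-screen dialogue — Ingrid speaks and Mei-Lin is there to hear.
Sound (4): an in-world source (a lighter); characters could hear it, so diegetic.
So 3 of the 4 are diegetic: (1), (3), (4).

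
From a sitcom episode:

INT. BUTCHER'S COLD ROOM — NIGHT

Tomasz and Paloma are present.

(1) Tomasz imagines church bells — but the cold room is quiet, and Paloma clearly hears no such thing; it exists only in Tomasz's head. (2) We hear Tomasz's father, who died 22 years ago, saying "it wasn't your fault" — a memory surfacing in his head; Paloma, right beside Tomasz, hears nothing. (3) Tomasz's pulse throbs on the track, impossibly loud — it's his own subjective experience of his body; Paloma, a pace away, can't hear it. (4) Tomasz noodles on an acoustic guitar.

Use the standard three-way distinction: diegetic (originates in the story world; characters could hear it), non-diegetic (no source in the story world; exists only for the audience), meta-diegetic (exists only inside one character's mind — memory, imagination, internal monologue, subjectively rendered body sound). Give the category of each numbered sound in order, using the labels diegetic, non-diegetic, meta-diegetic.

meta-diegetic, meta-diegetic, meta-diegetic, diegetic

(1) is meta-diegetic: subjective to Tomasz: the cold room is silent and Paloma hears nothing.
(2) is meta-diegetic: the voice is a memory playing only inside Tomasz's mind; Paloma can't hear it.
(3) is meta-diegetic: point-of-audition from inside Tomasz's body; not a sound in the room.
(4) is diegetic: Tomasz is producing the music live, in the story world.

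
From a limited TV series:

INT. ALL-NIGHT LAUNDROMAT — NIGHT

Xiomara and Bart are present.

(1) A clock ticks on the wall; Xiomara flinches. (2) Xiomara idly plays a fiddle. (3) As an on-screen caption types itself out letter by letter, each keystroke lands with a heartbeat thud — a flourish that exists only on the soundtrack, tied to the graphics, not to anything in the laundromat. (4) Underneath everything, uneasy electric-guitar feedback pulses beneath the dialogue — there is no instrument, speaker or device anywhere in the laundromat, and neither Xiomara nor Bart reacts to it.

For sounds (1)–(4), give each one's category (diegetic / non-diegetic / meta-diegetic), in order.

diegetic, diegetic, non-diegetic, non-diegetic

Sound (1): an in-world source (a clock); characters could hear it, so diegetic.
(2) Xiomara is producing the music live, in the story world → diegetic.
Sound (3): sound married to a title/caption — outside the diegesis by definition, so non-diegetic.
Sound (4): nothing in the laundromat produces it and the characters don't hear it — pure soundtrack, so non-diegetic.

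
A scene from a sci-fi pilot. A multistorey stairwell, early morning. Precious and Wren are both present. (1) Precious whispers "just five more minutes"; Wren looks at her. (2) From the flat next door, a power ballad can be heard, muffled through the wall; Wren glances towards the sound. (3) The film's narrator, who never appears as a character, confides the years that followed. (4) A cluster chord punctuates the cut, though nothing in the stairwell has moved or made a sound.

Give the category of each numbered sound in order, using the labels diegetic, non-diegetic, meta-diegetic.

(1) is diegetic: on-screen dialogue — Precious speaks and Wren is there to hear.
Sound (2): the music has an off-screen but real-world source and a character hears it, so diegetic.
(3) is non-diegetic: the narrator exists outside the story world, addressing only the audience.
(4) it's a sound-design accent with no in-world source; no one in the scene can hear it → non-diegetic.

diegetic, diegetic, non-diegetic, non-diegetic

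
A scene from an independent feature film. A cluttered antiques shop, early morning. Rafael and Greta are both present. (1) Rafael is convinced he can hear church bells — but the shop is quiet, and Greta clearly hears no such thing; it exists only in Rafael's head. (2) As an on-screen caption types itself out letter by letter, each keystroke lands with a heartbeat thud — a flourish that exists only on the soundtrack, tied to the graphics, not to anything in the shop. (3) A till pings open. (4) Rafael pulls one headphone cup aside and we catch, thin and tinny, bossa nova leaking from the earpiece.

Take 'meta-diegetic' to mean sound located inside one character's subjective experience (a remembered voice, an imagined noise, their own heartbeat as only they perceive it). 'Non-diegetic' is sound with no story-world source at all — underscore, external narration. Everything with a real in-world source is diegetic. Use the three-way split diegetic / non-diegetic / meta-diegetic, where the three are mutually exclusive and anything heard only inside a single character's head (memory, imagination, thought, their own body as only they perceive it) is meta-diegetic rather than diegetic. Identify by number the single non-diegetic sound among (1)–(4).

(1) subjective to Rafael: the shop is silent and Greta hears nothing → meta-diegetic.
(2) it accompanies on-screen graphics, not anything inside the story world → non-diegetic.
(3) an in-world source (a till); characters could hear it → diegetic.
Sound (4): it's leaking from a physical pair of headphones in the scene, so diegetic.
Only (2) is non-diegetic.

2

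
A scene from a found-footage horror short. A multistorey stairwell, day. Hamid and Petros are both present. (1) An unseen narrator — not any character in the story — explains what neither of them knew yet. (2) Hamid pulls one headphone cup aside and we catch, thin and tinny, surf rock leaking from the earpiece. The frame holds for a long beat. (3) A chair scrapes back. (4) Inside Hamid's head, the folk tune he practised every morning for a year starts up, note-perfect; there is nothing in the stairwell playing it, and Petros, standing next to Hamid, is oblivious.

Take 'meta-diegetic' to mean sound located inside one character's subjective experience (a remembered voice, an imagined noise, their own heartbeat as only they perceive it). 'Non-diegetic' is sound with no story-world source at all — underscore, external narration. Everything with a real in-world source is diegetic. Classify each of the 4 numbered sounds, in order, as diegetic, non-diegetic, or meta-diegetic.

(1) is non-diegetic: the narrator exists outside the story world, addressing only the audience.
(2) it's leaking from a physical pair of headphones in the scene → diegetic.
Sound (3): a chair is a real object/event in the scene's world, so diegetic.
Sound (4): it lives in Hamid's subjectivity, not in the stairwell, so meta-diegetic.

non-diegetic, diegetic, diegetic, meta-diegetic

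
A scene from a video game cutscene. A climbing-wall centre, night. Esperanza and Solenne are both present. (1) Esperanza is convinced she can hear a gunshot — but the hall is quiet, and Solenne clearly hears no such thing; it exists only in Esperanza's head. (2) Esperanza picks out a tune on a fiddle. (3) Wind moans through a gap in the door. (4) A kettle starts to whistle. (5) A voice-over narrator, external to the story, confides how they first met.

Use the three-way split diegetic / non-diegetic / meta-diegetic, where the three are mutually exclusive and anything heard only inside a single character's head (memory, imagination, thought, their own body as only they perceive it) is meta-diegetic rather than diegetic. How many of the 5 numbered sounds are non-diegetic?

1

Sound (1): subjective to Esperanza: the hall is silent and Solenne hears nothing, so meta-diegetic.
(2) is diegetic: Esperanza is producing the music live, in the story world.
(3) is diegetic: ambient/room sound belonging to the story's physical space.
(4) is diegetic: the sound comes from a kettle physically present in the location.
(5) is non-diegetic: the narrator exists outside the story world, addressing only the audience.
Non-diegetic: (5) — that's 1.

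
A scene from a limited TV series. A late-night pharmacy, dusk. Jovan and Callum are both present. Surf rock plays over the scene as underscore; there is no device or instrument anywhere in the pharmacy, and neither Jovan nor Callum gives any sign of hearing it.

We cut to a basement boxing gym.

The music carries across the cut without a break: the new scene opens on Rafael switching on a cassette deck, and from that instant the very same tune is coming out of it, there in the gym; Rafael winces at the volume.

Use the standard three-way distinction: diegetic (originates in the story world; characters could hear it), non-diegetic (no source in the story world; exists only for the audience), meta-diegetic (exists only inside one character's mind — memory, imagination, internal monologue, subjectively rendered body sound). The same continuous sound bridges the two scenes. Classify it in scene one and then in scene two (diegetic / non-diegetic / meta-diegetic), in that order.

Scene one: there's no in-world source anywhere and no character hears it — underscore for the audience only → non-diegetic.
Scene two: once Rafael turns on a cassette deck, the music has a real source in the story world and Rafael reacts to it → diegetic.

non-diegetic, diegetic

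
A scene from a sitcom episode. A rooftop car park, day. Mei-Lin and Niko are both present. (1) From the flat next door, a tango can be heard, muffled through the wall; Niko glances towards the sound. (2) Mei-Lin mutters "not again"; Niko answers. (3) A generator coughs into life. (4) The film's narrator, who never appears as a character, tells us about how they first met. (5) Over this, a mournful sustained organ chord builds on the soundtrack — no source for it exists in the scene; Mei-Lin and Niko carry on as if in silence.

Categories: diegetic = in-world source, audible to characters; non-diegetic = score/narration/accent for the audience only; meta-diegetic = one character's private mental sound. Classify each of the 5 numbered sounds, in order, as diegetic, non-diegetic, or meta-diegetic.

diegetic, diegetic, diegetic, non-diegetic, non-diegetic

(1) is diegetic: off-screen diegetic: the source is out of frame but still in the story's space.
(2) is diegetic: on-screen dialogue — Mei-Lin speaks and Niko is there to hear.
Sound (3): the sound comes from a generator physically present in the location, so diegetic.
(4) external voice-over — not a character, not heard by anyone in the scene → non-diegetic.
(5) is non-diegetic: score with no on-screen or off-screen source; it exists for the audience alone.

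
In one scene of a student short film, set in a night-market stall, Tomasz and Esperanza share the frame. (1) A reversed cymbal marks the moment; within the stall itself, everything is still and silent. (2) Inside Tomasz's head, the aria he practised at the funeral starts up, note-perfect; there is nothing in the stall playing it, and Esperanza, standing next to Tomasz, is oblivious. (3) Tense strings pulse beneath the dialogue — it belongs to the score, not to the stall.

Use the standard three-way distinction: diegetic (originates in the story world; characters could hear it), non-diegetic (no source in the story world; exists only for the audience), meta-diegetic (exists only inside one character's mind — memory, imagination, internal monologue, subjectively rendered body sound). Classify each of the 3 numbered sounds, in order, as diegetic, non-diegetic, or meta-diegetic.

non-diegetic, meta-diegetic, non-diegetic

(1) is non-diegetic: an editorial stinger — it belongs to the cut, not the story world.
(2) is meta-diegetic: remembered music, private to Tomasz — Esperanza is oblivious because it isn't in the room.
(3) it has no source in the story world and no character can hear it — it's underscore → non-diegetic.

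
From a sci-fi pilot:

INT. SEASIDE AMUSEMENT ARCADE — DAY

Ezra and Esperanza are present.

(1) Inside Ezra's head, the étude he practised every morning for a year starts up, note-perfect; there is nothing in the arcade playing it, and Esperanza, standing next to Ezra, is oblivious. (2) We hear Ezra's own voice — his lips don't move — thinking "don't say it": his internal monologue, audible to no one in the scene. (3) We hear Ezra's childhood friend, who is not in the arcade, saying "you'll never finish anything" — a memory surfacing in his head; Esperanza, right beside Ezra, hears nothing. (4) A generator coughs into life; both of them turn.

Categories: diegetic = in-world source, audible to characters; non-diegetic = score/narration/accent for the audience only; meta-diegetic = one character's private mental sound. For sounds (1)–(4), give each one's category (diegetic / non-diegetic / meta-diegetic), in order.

(1) is meta-diegetic: remembered music, private to Ezra — Esperanza is oblivious because it isn't in the room.
(2) internal monologue — inside Ezra's mind, not spoken into the scene → meta-diegetic.
(3) the voice is a memory playing only inside Ezra's mind; Esperanza can't hear it → meta-diegetic.
(4) a generator is a real object/event in the scene's world → diegetic.

meta-diegetic, meta-diegetic, meta-diegetic, diegetic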